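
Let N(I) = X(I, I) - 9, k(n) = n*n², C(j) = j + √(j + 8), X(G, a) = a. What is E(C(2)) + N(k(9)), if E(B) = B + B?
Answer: 724 + 2*√10 ≈ 730.32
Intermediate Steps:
C(j) = j + √(8 + j)
k(n) = n³
E(B) = 2*B
N(I) = -9 + I (N(I) = I - 9 = -9 + I)
E(C(2)) + N(k(9)) = 2*(2 + √(8 + 2)) + (-9 + 9³) = 2*(2 + √10) + (-9 + 729) = (4 + 2*√10) + 720 = 724 + 2*√10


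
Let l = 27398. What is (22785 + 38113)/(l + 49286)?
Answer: 30449/38342 ≈ 0.79414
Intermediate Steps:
(22785 + 38113)/(l + 49286) = (22785 + 38113)/(27398 + 49286) = 60898/76684 = 60898*(1/76684) = 30449/38342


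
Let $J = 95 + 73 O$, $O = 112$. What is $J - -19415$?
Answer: $27686$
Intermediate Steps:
$J = 8271$ ($J = 95 + 73 \cdot 112 = 95 + 8176 = 8271$)
$J - -19415 = 8271 - -19415 = 8271 + 19415 = 27686$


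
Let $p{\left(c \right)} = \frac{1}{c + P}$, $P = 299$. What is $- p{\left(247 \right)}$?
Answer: $- \frac{1}{546} \approx -0.0018315$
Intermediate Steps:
$p{\left(c \right)} = \frac{1}{299 + c}$ ($p{\left(c \right)} = \frac{1}{c + 299} = \frac{1}{299 + c}$)
$- p{\left(247 \right)} = - \frac{1}{299 + 247} = - \frac{1}{546}$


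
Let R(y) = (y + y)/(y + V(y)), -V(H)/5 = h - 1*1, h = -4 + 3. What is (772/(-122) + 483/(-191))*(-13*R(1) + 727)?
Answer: -822519519/128161 ≈ -6417.9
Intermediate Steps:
h = -1
V(H) = 10 (V(H) = -5*(-1 - 1*1) = -5*(-1 - 1) = -5*(-2) = 10)
R(y) = 2*y/(10 + y) (R(y) = (y + y)/(y + 10) = (2*y)/(10 + y) = 2*y/(10 + y))
(772/(-122) + 483/(-191))*(-13*R(1) + 727) = (772/(-122) + 483/(-191))*(-26/(10 + 1) + 727) = (772*(-1/122) + 483*(-1/191))*(-26/11 + 727) = (-386/61 - 483/191)*(-26/11 + 727) = -103189*(-13*2/11 + 727)/11651 = -103189*(-26/11 + 727)/11651 = -103189/11651*7971/11 = -822519519/128161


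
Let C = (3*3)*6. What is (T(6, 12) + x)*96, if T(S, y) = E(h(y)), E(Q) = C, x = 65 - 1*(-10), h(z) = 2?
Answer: 12384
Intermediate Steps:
C = 54 (C = 9*6 = 54)
x = 75 (x = 65 + 10 = 75)
E(Q) = 54
T(S, y) = 54
(T(6, 12) + x)*96 = (54 + 75)*96 = 129*96 = 12384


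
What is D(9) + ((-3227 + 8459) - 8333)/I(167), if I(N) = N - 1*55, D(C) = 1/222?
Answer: -49165/1776 ≈ -27.683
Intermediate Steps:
D(C) = 1/222
I(N) = -55 + N (I(N) = N - 55 = -55 + N)
D(9) + ((-3227 + 8459) - 8333)/I(167) = 1/222 + ((-3227 + 8459) - 8333)/(-55 + 167) = 1/222 + (5232 - 8333)/112 = 1/222 - 3101*1/112 = 1/222 - 443/16 = -49165/1776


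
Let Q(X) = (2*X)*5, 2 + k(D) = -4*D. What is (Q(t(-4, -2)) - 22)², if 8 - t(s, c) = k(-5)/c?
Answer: 21904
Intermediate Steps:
k(D) = -2 - 4*D
t(s, c) = 8 - 18/c (t(s, c) = 8 - (-2 - 4*(-5))/c = 8 - (-2 + 20)/c = 8 - 18/c)
Q(X) = 10*X
(Q(t(-4, -2)) - 22)² = (10*(8 - 18/(-2)) - 22)² = (10*(8 - 18*(-½)) - 22)² = (10*(8 + 9) - 22)² = (10*17 - 22)² = (170 - 22)² = 148² = 21904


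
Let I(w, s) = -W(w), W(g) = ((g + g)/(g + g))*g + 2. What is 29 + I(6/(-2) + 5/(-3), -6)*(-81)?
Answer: -187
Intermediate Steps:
W(g) = 2 + g (W(g) = ((2*g)/((2*g)))*g + 2 = ((2*g)*(1/(2*g)))*g + 2 = 1*g + 2 = g + 2 = 2 + g)
I(w, s) = -2 - w (I(w, s) = -(2 + w) = -2 - w)
29 + I(6/(-2) + 5/(-3), -6)*(-81) = 29 + (-2 - (6/(-2) + 5/(-3)))*(-81) = 29 + (-2 - (6*(-1/2) + 5*(-1/3)))*(-81) = 29 + (-2 - (-3 - 5/3))*(-81) = 29 + (-2 - 1*(-14/3))*(-81) = 29 + (-2 + 14/3)*(-81) = 29 + (8/3)*(-81) = 29 - 216 = -187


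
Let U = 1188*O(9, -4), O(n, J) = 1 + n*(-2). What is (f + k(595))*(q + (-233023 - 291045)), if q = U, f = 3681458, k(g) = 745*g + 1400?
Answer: -2245705651112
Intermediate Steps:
O(n, J) = 1 - 2*n
k(g) = 1400 + 745*g
U = -20196 (U = 1188*(1 - 2*9) = 1188*(1 - 18) = 1188*(-17) = -20196)
q = -20196
(f + k(595))*(q + (-233023 - 291045)) = (3681458 + (1400 + 745*595))*(-20196 + (-233023 - 291045)) = (3681458 + (1400 + 443275))*(-20196 - 524068) = (3681458 + 444675)*(-544264) = 4126133*(-544264) = -2245705651112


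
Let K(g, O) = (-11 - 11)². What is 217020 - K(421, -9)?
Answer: 216536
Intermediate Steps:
K(g, O) = 484 (K(g, O) = (-22)² = 484)
217020 - K(421, -9) = 217020 - 1*484 = 217020 - 484 = 216536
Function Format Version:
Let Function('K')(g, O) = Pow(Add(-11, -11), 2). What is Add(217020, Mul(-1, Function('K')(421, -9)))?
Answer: 216536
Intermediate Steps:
Function('K')(g, O) = 484 (Function('K')(g, O) = Pow(-22, 2) = 484)
Add(217020, Mul(-1, Function('K')(421, -9))) = Add(217020, Mul(-1, 484)) = Add(217020, -484) = 216536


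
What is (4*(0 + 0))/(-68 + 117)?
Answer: 0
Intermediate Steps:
(4*(0 + 0))/(-68 + 117) = (4*0)/49 = 0*(1/49) = 0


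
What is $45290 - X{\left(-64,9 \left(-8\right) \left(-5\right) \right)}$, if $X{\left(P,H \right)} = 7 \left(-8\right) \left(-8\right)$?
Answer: $44842$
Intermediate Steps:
$X{\left(P,H \right)} = 448$ ($X{\left(P,H \right)} = \left(-56\right) \left(-8\right) = 448$)
$45290 - X{\left(-64,9 \left(-8\right) \left(-5\right) \right)} = 45290 - 448 = 44842$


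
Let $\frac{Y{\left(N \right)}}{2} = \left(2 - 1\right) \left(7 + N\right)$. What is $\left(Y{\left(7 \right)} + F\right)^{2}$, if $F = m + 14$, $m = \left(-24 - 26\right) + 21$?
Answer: $169$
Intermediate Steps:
$m = -29$ ($m = -50 + 21 = -29$)
$F = -15$ ($F = -29 + 14 = -15$)
$Y{\left(N \right)} = 14 + 2 N$ ($Y{\left(N \right)} = 2 \left(2 - 1\right) \left(7 + N\right) = 2 \cdot 1 \left(7 + N\right) = 2 \left(7 + N\right) = 14 + 2 N$)
$\left(Y{\left(7 \right)} + F\right)^{2} = \left(\left(14 + 2 \cdot 7\right) - 15\right)^{2} = \left(\left(14 + 14\right) - 15\right)^{2} = \left(28 - 15\right)^{2} = 13^{2} = 169$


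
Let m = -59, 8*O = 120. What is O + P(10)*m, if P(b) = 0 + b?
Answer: -575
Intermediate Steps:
O = 15 (O = (⅛)*120 = 15)
P(b) = b
O + P(10)*m = 15 + 10*(-59) = 15 - 590 = -575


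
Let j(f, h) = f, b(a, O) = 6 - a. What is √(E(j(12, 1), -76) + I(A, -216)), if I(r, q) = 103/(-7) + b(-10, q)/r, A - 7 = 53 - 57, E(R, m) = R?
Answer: √1155/21 ≈ 1.6183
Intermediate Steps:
A = 3 (A = 7 + (53 - 57) = 7 - 4 = 3)
I(r, q) = -103/7 + 16/r (I(r, q) = 103/(-7) + (6 - 1*(-10))/r = 103*(-⅐) + (6 + 10)/r = -103/7 + 16/r)
√(E(j(12, 1), -76) + I(A, -216)) = √(12 + (-103/7 + 16/3)) = √(12 - 197/21) = √(55/21) = √1155/21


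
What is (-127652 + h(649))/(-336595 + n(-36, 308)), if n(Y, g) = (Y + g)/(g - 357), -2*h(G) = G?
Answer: 12541697/32986854 ≈ 0.38020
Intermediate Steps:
h(G) = -G/2
n(Y, g) = (Y + g)/(-357 + g)
(-127652 + h(649))/(-336595 + n(-36, 308)) = (-127652 - ½*649)/(-336595 + (-36 + 308)/(-357 + 308)) = (-127652 - 649/2)/(-336595 + 272/(-49)) = -255953/(2*(-336595 - 1/49*272)) = -255953/(2*(-336595 - 272/49)) = -255953/(2*(-16493427/49)) = -255953/2*(-49/16493427) = 12541697/32986854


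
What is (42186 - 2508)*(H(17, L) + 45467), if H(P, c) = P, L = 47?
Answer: 1804714152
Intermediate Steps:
(42186 - 2508)*(H(17, L) + 45467) = (42186 - 2508)*(17 + 45467) = 39678*45484 = 1804714152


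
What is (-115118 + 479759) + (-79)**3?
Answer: -128398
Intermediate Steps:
(-115118 + 479759) + (-79)**3 = 364641 - 493039 = -128398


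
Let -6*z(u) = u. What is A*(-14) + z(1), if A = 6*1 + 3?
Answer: -757/6 ≈ -126.17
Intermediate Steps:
A = 9 (A = 6 + 3 = 9)
z(u) = -u/6
A*(-14) + z(1) = 9*(-14) - ⅙*1 = -126 - ⅙ = -757/6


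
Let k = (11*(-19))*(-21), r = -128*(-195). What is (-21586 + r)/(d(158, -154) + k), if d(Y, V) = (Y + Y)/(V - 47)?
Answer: 678174/881873 ≈ 0.76902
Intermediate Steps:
d(Y, V) = 2*Y/(-47 + V) (d(Y, V) = (2*Y)/(-47 + V) = 2*Y/(-47 + V))
r = 24960
k = 4389 (k = -209*(-21) = 4389)
(-21586 + r)/(d(158, -154) + k) = (-21586 + 24960)/(2*158/(-47 - 154) + 4389) = 3374/(2*158/(-201) + 4389) = 3374/(2*158*(-1/201) + 4389) = 3374/(-316/201 + 4389) = 3374/(881873/201) = 3374*(201/881873) = 678174/881873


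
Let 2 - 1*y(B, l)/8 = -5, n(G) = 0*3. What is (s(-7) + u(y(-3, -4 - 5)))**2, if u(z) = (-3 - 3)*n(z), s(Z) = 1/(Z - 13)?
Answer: 1/400 ≈ 0.0025000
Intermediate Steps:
n(G) = 0
y(B, l) = 56 (y(B, l) = 16 - 8*(-5) = 16 + 40 = 56)
s(Z) = 1/(-13 + Z)
u(z) = 0 (u(z) = (-3 - 3)*0 = -6*0 = 0)
(s(-7) + u(y(-3, -4 - 5)))**2 = (1/(-13 - 7) + 0)**2 = (1/(-20) + 0)**2 = (-1/20 + 0)**2 = (-1/20)**2 = 1/400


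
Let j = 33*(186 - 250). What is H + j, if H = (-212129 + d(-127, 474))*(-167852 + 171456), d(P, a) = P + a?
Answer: -763264440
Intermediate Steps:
H = -763262328 (H = (-212129 + (-127 + 474))*(-167852 + 171456) = (-212129 + 347)*3604 = -211782*3604 = -763262328)
j = -2112 (j = 33*(-64) = -2112)
H + j = -763262328 - 2112 = -763264440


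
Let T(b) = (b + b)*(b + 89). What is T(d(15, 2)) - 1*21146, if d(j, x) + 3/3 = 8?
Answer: -19802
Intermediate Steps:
d(j, x) = 7 (d(j, x) = -1 + 8 = 7)
T(b) = 2*b*(89 + b) (T(b) = (2*b)*(89 + b) = 2*b*(89 + b))
T(d(15, 2)) - 1*21146 = 2*7*(89 + 7) - 1*21146 = 2*7*96 - 21146 = 1344 - 21146 = -19802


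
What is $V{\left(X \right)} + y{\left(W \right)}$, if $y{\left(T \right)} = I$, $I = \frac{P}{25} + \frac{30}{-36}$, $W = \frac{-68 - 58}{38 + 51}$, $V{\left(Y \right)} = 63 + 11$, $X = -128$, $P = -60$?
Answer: $\frac{2123}{30} \approx 70.767$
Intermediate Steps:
$V{\left(Y \right)} = 74$
$W = - \frac{126}{89} \approx -1.4157$
$I = - \frac{97}{30}$ ($I = - \frac{60}{25} + \frac{30}{-36} = \left(-60\right) \frac{1}{25} + 30 \left(- \frac{1}{36}\right) = - \frac{12}{5} - \frac{5}{6} = - \frac{97}{30} \approx -3.2333$)
$y{\left(T \right)} = - \frac{97}{30}$
$V{\left(X \right)} + y{\left(W \right)} = 74 - \frac{97}{30} = \frac{2123}{30}$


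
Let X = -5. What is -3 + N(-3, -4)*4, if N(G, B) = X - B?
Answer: -7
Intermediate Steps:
N(G, B) = -5 - B
-3 + N(-3, -4)*4 = -3 + (-5 - 1*(-4))*4 = -3 + (-5 + 4)*4 = -3 - 1*4 = -3 - 4 = -7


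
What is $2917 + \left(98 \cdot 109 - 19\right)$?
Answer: $13580$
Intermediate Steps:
$2917 + \left(98 \cdot 109 - 19\right) = 2917 + \left(10682 - 19\right) = 2917 + 10663 = 13580$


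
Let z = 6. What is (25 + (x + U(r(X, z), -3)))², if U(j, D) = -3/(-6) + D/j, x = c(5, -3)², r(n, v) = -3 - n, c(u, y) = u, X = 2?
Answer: 261121/100 ≈ 2611.2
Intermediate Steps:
x = 25 (x = 5² = 25)
U(j, D) = ½ + D/j (U(j, D) = -3*(-⅙) + D/j = ½ + D/j)
(25 + (x + U(r(X, z), -3)))² = (25 + (25 + (-3 + (-3 - 1*2)/2)/(-3 - 1*2)))² = (25 + (25 + (-3 + (-3 - 2)/2)/(-3 - 2)))² = (25 + (25 + (-3 + (½)*(-5))/(-5)))² = (25 + (25 - (-3 - 5/2)/5))² = (25 + (25 - ⅕*(-11/2)))² = (25 + (25 + 11/10))² = (25 + 261/10)² = (511/10)² = 261121/100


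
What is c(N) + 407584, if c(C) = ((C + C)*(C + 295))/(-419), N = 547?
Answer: 169856548/419 ≈ 4.0539e+5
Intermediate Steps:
c(C) = -2*C*(295 + C)/419 (c(C) = ((2*C)*(295 + C))*(-1/419) = (2*C*(295 + C))*(-1/419) = -2*C*(295 + C)/419)
c(N) + 407584 = -2/419*547*(295 + 547) + 407584 = -2/419*547*842 + 407584 = -921148/419 + 407584 = 169856548/419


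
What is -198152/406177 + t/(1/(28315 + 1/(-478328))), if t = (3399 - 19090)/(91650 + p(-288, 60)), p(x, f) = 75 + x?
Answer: -86328048067583117005/17764913625704472 ≈ -4859.5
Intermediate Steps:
t = -15691/91437 (t = (3399 - 19090)/(91650 + (75 - 288)) = -15691/(91650 - 213) = -15691/91437 ≈ -0.17160)
-198152/406177 + t/(1/(28315 + 1/(-478328))) = -198152/406177 - 15691/(91437*(1/(28315 + 1/(-478328)))) = -198152*1/406177 - 15691/(91437*(1/(28315 - 1/478328))) = -198152/406177 - 15691/(91437*(1/(13543857319/478328))) = -198152/406177 - 15691/(91437*478328/13543857319) = -198152/406177 - 15691/91437*13543857319/478328 = -198152/406177 - 212516665192429/43736877336 = -86328048067583117005/17764913625704472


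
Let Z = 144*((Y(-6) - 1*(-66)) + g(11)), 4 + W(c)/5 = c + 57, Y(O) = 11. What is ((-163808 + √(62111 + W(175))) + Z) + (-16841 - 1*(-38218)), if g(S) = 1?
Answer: -131199 + √63251 ≈ -1.3095e+5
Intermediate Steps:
W(c) = 265 + 5*c (W(c) = -20 + 5*(c + 57) = -20 + 5*(57 + c) = -20 + (285 + 5*c) = 265 + 5*c)
Z = 11232 (Z = 144*((11 - 1*(-66)) + 1) = 144*((11 + 66) + 1) = 144*(77 + 1) = 144*78 = 11232)
((-163808 + √(62111 + W(175))) + Z) + (-16841 - 1*(-38218)) = ((-163808 + √(62111 + (265 + 5*175))) + 11232) + (-16841 - 1*(-38218)) = ((-163808 + √(62111 + (265 + 875))) + 11232) + (-16841 + 38218) = ((-163808 + √(62111 + 1140)) + 11232) + 21377 = ((-163808 + √63251) + 11232) + 21377 = (-152576 + √63251) + 21377 = -131199 + √63251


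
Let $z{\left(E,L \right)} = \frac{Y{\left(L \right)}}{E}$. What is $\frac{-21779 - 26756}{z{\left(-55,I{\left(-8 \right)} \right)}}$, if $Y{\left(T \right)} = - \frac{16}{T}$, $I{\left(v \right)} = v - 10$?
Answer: $\frac{24024825}{8} \approx 3.0031 \cdot 10^{6}$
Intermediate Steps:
$I{\left(v \right)} = -10 + v$
$z{\left(E,L \right)} = - \frac{16}{E L}$ ($z{\left(E,L \right)} = \frac{\left(-16\right) \frac{1}{L}}{E} = - \frac{16}{E L}$)
$\frac{-21779 - 26756}{z{\left(-55,I{\left(-8 \right)} \right)}} = \frac{-21779 - 26756}{\left(-16\right) \frac{1}{-55} \frac{1}{-10 - 8}} = - \frac{48535}{\left(-16\right) \left(- \frac{1}{55}\right) \frac{1}{-18}} = - \frac{48535}{\left(-16\right) \left(- \frac{1}{55}\right) \left(- \frac{1}{18}\right)} = - \frac{48535}{- \frac{8}{495}} = \left(-48535\right) \left(- \frac{495}{8}\right) = \frac{24024825}{8}$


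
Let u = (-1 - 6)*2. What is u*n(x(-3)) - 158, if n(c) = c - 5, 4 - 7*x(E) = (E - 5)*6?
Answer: -192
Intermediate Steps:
u = -14 (u = -7*2 = -14)
x(E) = 34/7 - 6*E/7 (x(E) = 4/7 - (E - 5)*6/7 = 4/7 - (-5 + E)*6/7 = 4/7 - (-30 + 6*E)/7 = 4/7 + (30/7 - 6*E/7) = 34/7 - 6*E/7)
n(c) = -5 + c
u*n(x(-3)) - 158 = -14*(-5 + (34/7 - 6/7*(-3))) - 158 = -14*(-5 + (34/7 + 18/7)) - 158 = -14*(-5 + 52/7) - 158 = -14*17/7 - 158 = -34 - 158 = -192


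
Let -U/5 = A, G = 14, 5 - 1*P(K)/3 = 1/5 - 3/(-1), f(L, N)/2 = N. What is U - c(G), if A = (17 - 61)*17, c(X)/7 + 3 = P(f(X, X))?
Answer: 18616/5 ≈ 3723.2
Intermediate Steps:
f(L, N) = 2*N
P(K) = 27/5 (P(K) = 15 - 3*(1/5 - 3/(-1)) = 15 - 3*(1*(⅕) - 3*(-1)) = 15 - 3*(⅕ + 3) = 15 - 3*16/5 = 15 - 48/5 = 27/5)
c(X) = 84/5 (c(X) = -21 + 7*(27/5) = -21 + 189/5 = 84/5)
A = -748 (A = -44*17 = -748)
U = 3740 (U = -5*(-748) = 3740)
U - c(G) = 3740 - 1*84/5 = 3740 - 84/5 = 18616/5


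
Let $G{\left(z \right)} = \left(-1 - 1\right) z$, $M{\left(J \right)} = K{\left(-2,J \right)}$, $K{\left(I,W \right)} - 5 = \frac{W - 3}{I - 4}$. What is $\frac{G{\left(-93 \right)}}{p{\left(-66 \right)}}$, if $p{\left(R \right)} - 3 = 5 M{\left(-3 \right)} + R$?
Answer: $- \frac{62}{11} \approx -5.6364$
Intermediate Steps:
$K{\left(I,W \right)} = 5 + \frac{-3 + W}{-4 + I}$ ($K{\left(I,W \right)} = 5 + \frac{W - 3}{I - 4} = 5 + \frac{-3 + W}{-4 + I}$)
$M{\left(J \right)} = \frac{11}{2} - \frac{J}{6}$ ($M{\left(J \right)} = \frac{-23 + J + 5 \left(-2\right)}{-4 - 2} = \frac{-23 + J - 10}{-6} = - \frac{-33 + J}{6} = \frac{11}{2} - \frac{J}{6}$)
$G{\left(z \right)} = - 2 z$
$p{\left(R \right)} = 33 + R$ ($p{\left(R \right)} = 3 + \left(5 \left(\frac{11}{2} - - \frac{1}{2}\right) + R\right) = 3 + \left(5 \left(\frac{11}{2} + \frac{1}{2}\right) + R\right) = 3 + \left(5 \cdot 6 + R\right) = 3 + \left(30 + R\right) = 33 + R$)
$\frac{G{\left(-93 \right)}}{p{\left(-66 \right)}} = \frac{\left(-2\right) \left(-93\right)}{33 - 66} = \frac{186}{-33} = 186 \left(- \frac{1}{33}\right) = - \frac{62}{11}$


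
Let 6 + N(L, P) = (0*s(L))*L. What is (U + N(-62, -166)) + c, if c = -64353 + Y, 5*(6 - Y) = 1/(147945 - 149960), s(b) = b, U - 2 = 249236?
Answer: 1862716376/10075 ≈ 1.8489e+5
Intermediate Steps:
U = 249238 (U = 2 + 249236 = 249238)
Y = 60451/10075 (Y = 6 - 1/(5*(147945 - 149960)) = 6 - 1/5/(-2015) = 6 - 1/5*(-1/2015) = 6 + 1/10075 = 60451/10075 ≈ 6.0001)
N(L, P) = -6 (N(L, P) = -6 + (0*L)*L = -6 + 0*L = -6 + 0 = -6)
c = -648296024/10075 (c = -64353 + 60451/10075 = -648296024/10075 ≈ -64347.)
(U + N(-62, -166)) + c = (249238 - 6) - 648296024/10075 = 249232 - 648296024/10075 = 1862716376/10075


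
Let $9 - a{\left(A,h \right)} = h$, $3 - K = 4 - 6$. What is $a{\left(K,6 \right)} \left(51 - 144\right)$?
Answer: $-279$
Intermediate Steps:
$K = 5$ ($K = 3 - \left(4 - 6\right) = 3 - -2 = 3 + 2 = 5$)
$a{\left(A,h \right)} = 9 - h$
$a{\left(K,6 \right)} \left(51 - 144\right) = \left(9 - 6\right) \left(51 - 144\right) = \left(9 - 6\right) \left(-93\right) = 3 \left(-93\right) = -279$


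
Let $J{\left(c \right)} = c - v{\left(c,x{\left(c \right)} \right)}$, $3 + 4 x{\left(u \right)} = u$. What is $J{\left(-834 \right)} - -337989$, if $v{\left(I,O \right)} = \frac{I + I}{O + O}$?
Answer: $\frac{94065133}{279} \approx 3.3715 \cdot 10^{5}$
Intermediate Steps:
$x{\left(u \right)} = - \frac{3}{4} + \frac{u}{4}$
$v{\left(I,O \right)} = \frac{I}{O}$ ($v{\left(I,O \right)} = \frac{2 I}{2 O} = 2 I \frac{1}{2 O} = \frac{I}{O}$)
$J{\left(c \right)} = c - \frac{c}{- \frac{3}{4} + \frac{c}{4}}$
$J{\left(-834 \right)} - -337989 = - \frac{834 \left(-7 - 834\right)}{-3 - 834} - -337989 = \left(-834\right) \frac{1}{-837} \left(-841\right) + 337989 = \left(-834\right) \left(- \frac{1}{837}\right) \left(-841\right) + 337989 = - \frac{233798}{279} + 337989 = \frac{94065133}{279}$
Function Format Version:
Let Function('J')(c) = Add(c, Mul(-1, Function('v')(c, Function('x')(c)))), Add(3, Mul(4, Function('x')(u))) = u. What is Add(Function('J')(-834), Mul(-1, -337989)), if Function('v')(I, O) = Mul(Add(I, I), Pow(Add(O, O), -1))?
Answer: Rational(94065133, 279) ≈ 3.3715e+5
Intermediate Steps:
Function('x')(u) = Add(Rational(-3, 4), Mul(Rational(1, 4), u))
Function('v')(I, O) = Mul(I, Pow(O, -1)) (Function('v')(I, O) = Mul(Mul(2, I), Pow(Mul(2, O), -1)) = Mul(Mul(2, I), Mul(Rational(1, 2), Pow(O, -1))) = Mul(I, Pow(O, -1)))
Function('J')(c) = Add(c, Mul(-1, c, Pow(Add(Rational(-3, 4), Mul(Rational(1, 4), c)), -1))) (Function('J')(c) = Add(c, Mul(-1, Mul(c, Pow(Add(Rational(-3, 4), Mul(Rational(1, 4), c)), -1)))) = Add(c, Mul(-1, c, Pow(Add(Rational(-3, 4), Mul(Rational(1, 4), c)), -1))))
Add(Function('J')(-834), Mul(-1, -337989)) = Add(Mul(-834, Pow(Add(-3, -834), -1), Add(-7, -834)), Mul(-1, -337989)) = Add(Mul(-834, Pow(-837, -1), -841), 337989) = Add(Mul(-834, Rational(-1, 837), -841), 337989) = Add(Rational(-233798, 279), 337989) = Rational(94065133, 279)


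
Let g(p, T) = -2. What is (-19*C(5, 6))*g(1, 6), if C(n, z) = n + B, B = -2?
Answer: 114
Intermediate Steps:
C(n, z) = -2 + n (C(n, z) = n - 2 = -2 + n)
(-19*C(5, 6))*g(1, 6) = -19*(-2 + 5)*(-2) = -19*3*(-2) = -57*(-2) = 114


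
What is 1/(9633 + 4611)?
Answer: 1/14244 ≈ 7.0205e-5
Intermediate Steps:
1/(9633 + 4611) = 1/14244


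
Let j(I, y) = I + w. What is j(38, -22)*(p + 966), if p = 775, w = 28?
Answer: 114906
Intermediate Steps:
j(I, y) = 28 + I (j(I, y) = I + 28 = 28 + I)
j(38, -22)*(p + 966) = (28 + 38)*(775 + 966) = 66*1741 = 114906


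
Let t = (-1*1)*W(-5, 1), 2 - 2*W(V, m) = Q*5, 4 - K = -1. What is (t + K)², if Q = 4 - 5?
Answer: 9/4 ≈ 2.2500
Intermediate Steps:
Q = -1
K = 5 (K = 4 - 1*(-1) = 4 + 1 = 5)
W(V, m) = 7/2 (W(V, m) = 1 - (-1)*5/2 = 1 - ½*(-5) = 1 + 5/2 = 7/2)
t = -7/2 (t = -1*1*(7/2) = -1*7/2 = -7/2 ≈ -3.5000)
(t + K)² = (-7/2 + 5)² = (3/2)² = 9/4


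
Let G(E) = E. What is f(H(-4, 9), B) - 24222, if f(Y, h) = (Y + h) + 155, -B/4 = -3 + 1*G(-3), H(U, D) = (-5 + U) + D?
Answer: -24043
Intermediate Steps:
H(U, D) = -5 + D + U
B = 24 (B = -4*(-3 + 1*(-3)) = -4*(-3 - 3) = -4*(-6) = 24)
f(Y, h) = 155 + Y + h
f(H(-4, 9), B) - 24222 = (155 + (-5 + 9 - 4) + 24) - 24222 = (155 + 0 + 24) - 24222 = 179 - 24222 = -24043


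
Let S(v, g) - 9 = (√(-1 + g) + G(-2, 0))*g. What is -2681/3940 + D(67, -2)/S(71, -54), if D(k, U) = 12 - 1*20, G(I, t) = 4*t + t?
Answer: -47831069/70246260 - 16*I*√55/5943 ≈ -0.68091 - 0.019966*I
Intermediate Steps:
G(I, t) = 5*t
S(v, g) = 9 + g*√(-1 + g) (S(v, g) = 9 + (√(-1 + g) + 5*0)*g = 9 + (√(-1 + g) + 0)*g = 9 + √(-1 + g)*g = 9 + g*√(-1 + g))
D(k, U) = -8 (D(k, U) = 12 - 20 = -8)
-2681/3940 + D(67, -2)/S(71, -54) = -2681/3940 - 8/(9 - 54*√(-1 - 54)) = -2681*1/3940 - 8/(9 - 54*I*√55) = -2681/3940 - 8/(9 - 54*I*√55)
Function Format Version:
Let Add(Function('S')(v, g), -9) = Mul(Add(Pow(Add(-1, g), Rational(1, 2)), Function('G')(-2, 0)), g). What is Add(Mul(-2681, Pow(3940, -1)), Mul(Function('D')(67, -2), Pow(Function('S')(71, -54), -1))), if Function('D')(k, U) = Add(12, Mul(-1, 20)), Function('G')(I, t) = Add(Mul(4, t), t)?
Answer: Add(Rational(-47831069, 70246260), Mul(Rational(-16, 5943), I, Pow(55, Rational(1, 2)))) ≈ Add(-0.68091, Mul(-0.019966, I))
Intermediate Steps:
Function('G')(I, t) = Mul(5, t)
Function('S')(v, g) = Add(9, Mul(g, Pow(Add(-1, g), Rational(1, 2)))) (Function('S')(v, g) = Add(9, Mul(Add(Pow(Add(-1, g), Rational(1, 2)), Mul(5, 0)), g)) = Add(9, Mul(Add(Pow(Add(-1, g), Rational(1, 2)), 0), g)) = Add(9, Mul(Pow(Add(-1, g), Rational(1, 2)), g)) = Add(9, Mul(g, Pow(Add(-1, g), Rational(1, 2)))))
Function('D')(k, U) = -8 (Function('D')(k, U) = Add(12, -20) = -8)
Add(Mul(-2681, Pow(3940, -1)), Mul(Function('D')(67, -2), Pow(Function('S')(71, -54), -1))) = Add(Mul(-2681, Pow(3940, -1)), Mul(-8, Pow(Add(9, Mul(-54, Pow(Add(-1, -54), Rational(1, 2)))), -1))) = Add(Mul(-2681, Rational(1, 3940)), Mul(-8, Pow(Add(9, Mul(-54, Pow(-55, Rational(1, 2)))), -1))) = Add(Rational(-2681, 3940), Mul(-8, Pow(Add(9, Mul(-54, Mul(I, Pow(55, Rational(1, 2))))), -1))) = Add(Rational(-2681, 3940), Mul(-8, Pow(Add(9, Mul(-54, I, Pow(55, Rational(1, 2)))), -1)))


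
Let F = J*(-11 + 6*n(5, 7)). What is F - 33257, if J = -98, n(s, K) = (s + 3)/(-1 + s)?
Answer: -33355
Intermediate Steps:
n(s, K) = (3 + s)/(-1 + s)
F = -98 (F = -98*(-11 + 6*((3 + 5)/(-1 + 5))) = -98*(-11 + 6*(8/4)) = -98*(-11 + 6*((¼)*8)) = -98*(-11 + 6*2) = -98*(-11 + 12) = -98*1 = -98)
F - 33257 = -98 - 33257 = -33355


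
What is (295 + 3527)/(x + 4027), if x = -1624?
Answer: 1274/801 ≈ 1.5905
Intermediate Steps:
(295 + 3527)/(x + 4027) = (295 + 3527)/(-1624 + 4027) = 3822/2403 = 3822*(1/2403) = 1274/801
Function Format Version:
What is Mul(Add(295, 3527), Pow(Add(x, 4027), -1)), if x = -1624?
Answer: Rational(1274, 801) ≈ 1.5905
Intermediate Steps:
Mul(Add(295, 3527), Pow(Add(x, 4027), -1)) = Mul(Add(295, 3527), Pow(Add(-1624, 4027), -1)) = Mul(3822, Pow(2403, -1)) = Mul(3822, Rational(1, 2403)) = Rational(1274, 801)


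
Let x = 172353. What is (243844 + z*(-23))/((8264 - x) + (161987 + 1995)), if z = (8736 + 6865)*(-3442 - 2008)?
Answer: -1955829194/107 ≈ -1.8279e+7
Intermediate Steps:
z = -85025450 (z = 15601*(-5450) = -85025450)
(243844 + z*(-23))/((8264 - x) + (161987 + 1995)) = (243844 - 85025450*(-23))/((8264 - 1*172353) + (161987 + 1995)) = (243844 + 1955585350)/((8264 - 172353) + 163982) = 1955829194/(-164089 + 163982) = 1955829194/(-107) = 1955829194*(-1/107) = -1955829194/107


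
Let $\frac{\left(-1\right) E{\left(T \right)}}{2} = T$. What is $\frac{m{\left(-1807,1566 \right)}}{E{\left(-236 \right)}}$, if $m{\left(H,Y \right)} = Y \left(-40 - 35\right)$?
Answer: $- \frac{58725}{236} \approx -248.83$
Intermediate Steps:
$E{\left(T \right)} = - 2 T$
$m{\left(H,Y \right)} = - 75 Y$ ($m{\left(H,Y \right)} = Y \left(-75\right) = - 75 Y$)
$\frac{m{\left(-1807,1566 \right)}}{E{\left(-236 \right)}} = \frac{\left(-75\right) 1566}{\left(-2\right) \left(-236\right)} = - \frac{117450}{472} = \left(-117450\right) \frac{1}{472} = - \frac{58725}{236}$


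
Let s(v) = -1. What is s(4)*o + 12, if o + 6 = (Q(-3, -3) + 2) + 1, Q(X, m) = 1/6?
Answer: 89/6 ≈ 14.833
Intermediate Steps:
Q(X, m) = ⅙
o = -17/6 (o = -6 + ((⅙ + 2) + 1) = -6 + (13/6 + 1) = -6 + 19/6 = -17/6 ≈ -2.8333)
s(4)*o + 12 = -1*(-17/6) + 12 = 17/6 + 12 = 89/6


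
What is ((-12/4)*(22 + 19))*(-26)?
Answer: 3198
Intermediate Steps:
((-12/4)*(22 + 19))*(-26) = (-12*1/4*41)*(-26) = -3*41*(-26) = -123*(-26) = 3198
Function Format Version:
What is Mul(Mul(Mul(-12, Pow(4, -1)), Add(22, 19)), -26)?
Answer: 3198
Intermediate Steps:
Mul(Mul(Mul(-12, Pow(4, -1)), Add(22, 19)), -26) = Mul(Mul(Mul(-12, Rational(1, 4)), 41), -26) = Mul(Mul(-3, 41), -26) = Mul(-123, -26) = 3198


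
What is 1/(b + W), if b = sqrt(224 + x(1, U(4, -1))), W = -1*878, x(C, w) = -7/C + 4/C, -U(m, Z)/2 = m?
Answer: -878/770663 - sqrt(221)/770663 ≈ -0.0011586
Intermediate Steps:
U(m, Z) = -2*m
x(C, w) = -3/C
W = -878
b = sqrt(221) (b = sqrt(224 - 3/1) = sqrt(224 - 3*1) = sqrt(224 - 3) = sqrt(221) ≈ 14.866)
1/(b + W) = 1/(sqrt(221) - 878) = 1/(-878 + sqrt(221))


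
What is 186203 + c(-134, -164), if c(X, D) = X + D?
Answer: 185905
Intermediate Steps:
c(X, D) = D + X
186203 + c(-134, -164) = 186203 + (-164 - 134) = 186203 - 298 = 185905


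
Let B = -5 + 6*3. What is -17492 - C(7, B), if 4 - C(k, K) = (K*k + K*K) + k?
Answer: -17229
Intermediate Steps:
B = 13 (B = -5 + 18 = 13)
C(k, K) = 4 - k - K² - K*k (C(k, K) = 4 - ((K*k + K*K) + k) = 4 - ((K*k + K²) + k) = 4 - ((K² + K*k) + k) = 4 - (k + K² + K*k) = 4 + (-k - K² - K*k) = 4 - k - K² - K*k)
-17492 - C(7, B) = -17492 - (4 - 1*7 - 1*13² - 1*13*7) = -17492 - (4 - 7 - 1*169 - 91) = -17492 - (4 - 7 - 169 - 91) = -17492 - 1*(-263) = -17492 + 263 = -17229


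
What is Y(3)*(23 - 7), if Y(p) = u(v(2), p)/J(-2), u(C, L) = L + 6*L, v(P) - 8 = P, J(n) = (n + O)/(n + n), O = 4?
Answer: -672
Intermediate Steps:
J(n) = (4 + n)/(2*n) (J(n) = (n + 4)/(n + n) = (4 + n)/((2*n)) = (4 + n)*(1/(2*n)) = (4 + n)/(2*n))
v(P) = 8 + P
u(C, L) = 7*L
Y(p) = -14*p (Y(p) = (7*p)/(((½)*(4 - 2)/(-2))) = (7*p)/(((½)*(-½)*2)) = (7*p)/(-½) = (7*p)*(-2) = -14*p)
Y(3)*(23 - 7) = (-14*3)*(23 - 7) = -42*16 = -672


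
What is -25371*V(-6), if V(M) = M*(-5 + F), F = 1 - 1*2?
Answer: -913356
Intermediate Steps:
F = -1 (F = 1 - 2 = -1)
V(M) = -6*M (V(M) = M*(-5 - 1) = M*(-6) = -6*M)
-25371*V(-6) = -(-152226)*(-6) = -25371*36 = -913356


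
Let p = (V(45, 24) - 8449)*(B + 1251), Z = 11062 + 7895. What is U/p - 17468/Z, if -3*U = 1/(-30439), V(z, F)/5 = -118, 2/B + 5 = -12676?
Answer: -25414610200416397217/27580991846163687471 ≈ -0.92145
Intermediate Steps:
Z = 18957
B = -2/12681 (B = 2/(-5 - 12676) = 2/(-12681) = 2*(-1/12681) = -2/12681 ≈ -0.00015772)
V(z, F) = -590 (V(z, F) = 5*(-118) = -590)
p = -47798018077/4227 (p = (-590 - 8449)*(-2/12681 + 1251) = -9039*15863929/12681 = -47798018077/4227 ≈ -1.1308e+7)
U = 1/91317 (U = -⅓/(-30439) = -⅓*(-1/30439) = 1/91317 ≈ 1.0951e-5)
U/p - 17468/Z = 1/(91317*(-47798018077/4227)) - 17468/18957 = (1/91317)*(-4227/47798018077) - 17468*1/18957 = -1409/1454923872245803 - 17468/18957 = -25414610200416397217/27580991846163687471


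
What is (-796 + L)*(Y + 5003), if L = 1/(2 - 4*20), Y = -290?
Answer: -97541819/26 ≈ -3.7516e+6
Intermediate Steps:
L = -1/78 (L = 1/(2 - 80) = 1/(-78) = -1/78 ≈ -0.012821)
(-796 + L)*(Y + 5003) = (-796 - 1/78)*(-290 + 5003) = -62089/78*4713 = -97541819/26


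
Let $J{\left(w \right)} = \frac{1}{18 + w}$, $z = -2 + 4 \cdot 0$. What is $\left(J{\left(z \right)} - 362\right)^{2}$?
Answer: $\frac{33535681}{256} \approx 1.31 \cdot 10^{5}$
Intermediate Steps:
$z = -2$ ($z = -2 + 0 = -2$)
$\left(J{\left(z \right)} - 362\right)^{2} = \left(\frac{1}{18 - 2} - 362\right)^{2} = \left(\frac{1}{16} - 362\right)^{2} = \left(- \frac{5791}{16}\right)^{2} = \frac{33535681}{256}$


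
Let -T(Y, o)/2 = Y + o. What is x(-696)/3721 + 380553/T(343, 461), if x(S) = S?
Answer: -472385627/1994456 ≈ -236.85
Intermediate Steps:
T(Y, o) = -2*Y - 2*o (T(Y, o) = -2*(Y + o) = -2*Y - 2*o)
x(-696)/3721 + 380553/T(343, 461) = -696/3721 + 380553/(-2*343 - 2*461) = -696*1/3721 + 380553/(-686 - 922) = -696/3721 + 380553/(-1608) = -696/3721 + 380553*(-1/1608) = -696/3721 - 126851/536 = -472385627/1994456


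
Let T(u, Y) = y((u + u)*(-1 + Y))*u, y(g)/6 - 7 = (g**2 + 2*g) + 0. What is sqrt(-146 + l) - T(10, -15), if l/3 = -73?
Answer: -6106020 + I*sqrt(365) ≈ -6.106e+6 + 19.105*I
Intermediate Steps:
y(g) = 42 + 6*g**2 + 12*g (y(g) = 42 + 6*((g**2 + 2*g) + 0) = 42 + 6*(g**2 + 2*g) = 42 + (6*g**2 + 12*g) = 42 + 6*g**2 + 12*g)
l = -219 (l = 3*(-73) = -219)
T(u, Y) = u*(42 + 24*u*(-1 + Y) + 24*u**2*(-1 + Y)**2) (T(u, Y) = (42 + 6*((u + u)*(-1 + Y))**2 + 12*((u + u)*(-1 + Y)))*u = (42 + 6*((2*u)*(-1 + Y))**2 + 12*((2*u)*(-1 + Y)))*u = (42 + 6*(2*u*(-1 + Y))**2 + 12*(2*u*(-1 + Y)))*u = (42 + 6*(4*u**2*(-1 + Y)**2) + 24*u*(-1 + Y))*u = (42 + 24*u**2*(-1 + Y)**2 + 24*u*(-1 + Y))*u = (42 + 24*u*(-1 + Y) + 24*u**2*(-1 + Y)**2)*u = u*(42 + 24*u*(-1 + Y) + 24*u**2*(-1 + Y)**2))
sqrt(-146 + l) - T(10, -15) = sqrt(-146 - 219) - 6*10*(7 + 4*10*(-1 - 15) + 4*10**2*(-1 - 15)**2) = sqrt(-365) - 6*10*(7 + 4*10*(-16) + 4*100*(-16)**2) = I*sqrt(365) - 6*10*(7 - 640 + 4*100*256) = I*sqrt(365) - 6*10*(7 - 640 + 102400) = I*sqrt(365) - 6*10*101767 = I*sqrt(365) - 1*6106020 = I*sqrt(365) - 6106020 = -6106020 + I*sqrt(365)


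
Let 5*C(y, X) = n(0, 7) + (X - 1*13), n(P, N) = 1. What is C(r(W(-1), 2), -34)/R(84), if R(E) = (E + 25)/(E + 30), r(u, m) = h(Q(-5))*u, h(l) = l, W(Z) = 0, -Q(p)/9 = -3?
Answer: -5244/545 ≈ -9.6220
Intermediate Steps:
Q(p) = 27 (Q(p) = -9*(-3) = 27)
r(u, m) = 27*u
R(E) = (25 + E)/(30 + E)
C(y, X) = -12/5 + X/5 (C(y, X) = (1 + (X - 1*13))/5 = (1 + (X - 13))/5 = (1 + (-13 + X))/5 = (-12 + X)/5 = -12/5 + X/5)
C(r(W(-1), 2), -34)/R(84) = (-12/5 + (⅕)*(-34))/(((25 + 84)/(30 + 84))) = (-12/5 - 34/5)/((109/114)) = -46/(5*((1/114)*109)) = -46/(5*109/114) = -46/5*114/109 = -5244/545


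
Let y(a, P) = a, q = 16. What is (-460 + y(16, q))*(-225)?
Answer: 99900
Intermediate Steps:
(-460 + y(16, q))*(-225) = (-460 + 16)*(-225) = -444*(-225) = 99900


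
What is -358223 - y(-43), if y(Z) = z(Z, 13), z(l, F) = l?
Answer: -358180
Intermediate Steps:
y(Z) = Z
-358223 - y(-43) = -358223 - 1*(-43) = -358223 + 43 = -358180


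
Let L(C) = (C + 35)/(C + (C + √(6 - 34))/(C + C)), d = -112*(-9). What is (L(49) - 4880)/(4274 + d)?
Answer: 4*(-1220*√7 + 2958081*I)/(2641*(-4851*I + 2*√7)) ≈ -0.92357 - 3.5045e-7*I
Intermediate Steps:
d = 1008
L(C) = (35 + C)/(C + (C + 2*I*√7)/(2*C)) (L(C) = (35 + C)/(C + (C + √(-28))/((2*C))) = (35 + C)/(C + (C + 2*I*√7)*(1/(2*C))) = (35 + C)/(C + (C + 2*I*√7)/(2*C)))
(L(49) - 4880)/(4274 + d) = (2*49*(35 + 49)/(49 + 2*49² + 2*I*√7) - 4880)/(4274 + 1008) = (2*49*84/(49 + 2*2401 + 2*I*√7) - 4880)/5282 = (2*49*84/(49 + 4802 + 2*I*√7) - 4880)*(1/5282) = (2*49*84/(4851 + 2*I*√7) - 4880)*(1/5282) = (8232/(4851 + 2*I*√7) - 4880)*(1/5282) = (-4880 + 8232/(4851 + 2*I*√7))*(1/5282) = -2440/2641 + 4116/(2641*(4851 + 2*I*√7))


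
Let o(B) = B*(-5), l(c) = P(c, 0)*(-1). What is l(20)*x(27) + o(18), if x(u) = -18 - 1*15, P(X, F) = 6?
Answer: 108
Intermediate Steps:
x(u) = -33 (x(u) = -18 - 15 = -33)
l(c) = -6 (l(c) = 6*(-1) = -6)
o(B) = -5*B
l(20)*x(27) + o(18) = -6*(-33) - 5*18 = 198 - 90 = 108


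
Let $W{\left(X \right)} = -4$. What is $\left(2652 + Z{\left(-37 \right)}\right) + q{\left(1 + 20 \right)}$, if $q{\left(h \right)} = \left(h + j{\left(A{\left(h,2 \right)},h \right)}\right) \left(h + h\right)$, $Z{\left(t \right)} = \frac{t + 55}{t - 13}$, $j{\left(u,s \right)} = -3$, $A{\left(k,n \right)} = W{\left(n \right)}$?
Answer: $\frac{85191}{25} \approx 3407.6$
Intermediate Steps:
$A{\left(k,n \right)} = -4$
$Z{\left(t \right)} = \frac{55 + t}{-13 + t}$
$q{\left(h \right)} = 2 h \left(-3 + h\right)$ ($q{\left(h \right)} = \left(h - 3\right) \left(h + h\right) = \left(-3 + h\right) 2 h = 2 h \left(-3 + h\right)$)
$\left(2652 + Z{\left(-37 \right)}\right) + q{\left(1 + 20 \right)} = \left(2652 + \frac{55 - 37}{-13 - 37}\right) + 2 \left(1 + 20\right) \left(-3 + \left(1 + 20\right)\right) = \left(2652 + \frac{1}{-50} \cdot 18\right) + 2 \cdot 21 \left(-3 + 21\right) = \left(2652 - \frac{9}{25}\right) + 2 \cdot 21 \cdot 18 = \left(2652 - \frac{9}{25}\right) + 756 = \frac{66291}{25} + 756 = \frac{85191}{25}$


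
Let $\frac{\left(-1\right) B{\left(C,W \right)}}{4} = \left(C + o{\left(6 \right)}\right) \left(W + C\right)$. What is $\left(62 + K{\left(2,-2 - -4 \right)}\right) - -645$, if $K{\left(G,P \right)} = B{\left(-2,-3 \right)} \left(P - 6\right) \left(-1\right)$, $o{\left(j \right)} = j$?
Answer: $1027$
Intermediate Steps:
$B{\left(C,W \right)} = - 4 \left(6 + C\right) \left(C + W\right)$ ($B{\left(C,W \right)} = - 4 \left(C + 6\right) \left(W + C\right) = - 4 \left(6 + C\right) \left(C + W\right)$)
$K{\left(G,P \right)} = 480 - 80 P$ ($K{\left(G,P \right)} = \left(\left(-24\right) \left(-2\right) - -72 - 4 \left(-2\right)^{2} - \left(-8\right) \left(-3\right)\right) \left(P - 6\right) \left(-1\right) = \left(48 + 72 - 16 - 24\right) \left(P - 6\right) \left(-1\right) = \left(48 + 72 - 16 - 24\right) \left(-6 + P\right) \left(-1\right) = 80 \left(-6 + P\right) \left(-1\right) = \left(-480 + 80 P\right) \left(-1\right) = 480 - 80 P$)
$\left(62 + K{\left(2,-2 - -4 \right)}\right) - -645 = \left(62 + \left(480 - 80 \left(-2 - -4\right)\right)\right) - -645 = \left(62 + \left(480 - 80 \left(-2 + 4\right)\right)\right) + 645 = \left(62 + \left(480 - 160\right)\right) + 645 = \left(62 + 320\right) + 645 = 382 + 645 = 1027$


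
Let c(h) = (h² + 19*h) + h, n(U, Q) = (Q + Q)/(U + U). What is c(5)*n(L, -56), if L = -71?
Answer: 7000/71 ≈ 98.592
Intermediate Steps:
n(U, Q) = Q/U (n(U, Q) = (2*Q)/((2*U)) = (2*Q)*(1/(2*U)) = Q/U)
c(h) = h² + 20*h
c(5)*n(L, -56) = (5*(20 + 5))*(-56/(-71)) = (5*25)*(-56*(-1/71)) = 125*(56/71) = 7000/71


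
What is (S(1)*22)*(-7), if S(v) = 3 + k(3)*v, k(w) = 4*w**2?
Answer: -6006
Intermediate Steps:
S(v) = 3 + 36*v (S(v) = 3 + (4*3**2)*v = 3 + (4*9)*v = 3 + 36*v)
(S(1)*22)*(-7) = ((3 + 36*1)*22)*(-7) = ((3 + 36)*22)*(-7) = (39*22)*(-7) = 858*(-7) = -6006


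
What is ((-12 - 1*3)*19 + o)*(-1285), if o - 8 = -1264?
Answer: 1980185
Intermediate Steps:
o = -1256 (o = 8 - 1264 = -1256)
((-12 - 1*3)*19 + o)*(-1285) = ((-12 - 1*3)*19 - 1256)*(-1285) = ((-12 - 3)*19 - 1256)*(-1285) = (-15*19 - 1256)*(-1285) = (-285 - 1256)*(-1285) = -1541*(-1285) = 1980185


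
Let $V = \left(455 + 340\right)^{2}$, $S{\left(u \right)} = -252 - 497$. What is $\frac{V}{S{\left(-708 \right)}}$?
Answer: $- \frac{632025}{749} \approx -843.83$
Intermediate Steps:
$S{\left(u \right)} = -749$ ($S{\left(u \right)} = -252 - 497 = -749$)
$V = 632025$ ($V = 795^{2} = 632025$)
$\frac{V}{S{\left(-708 \right)}} = \frac{632025}{-749} = 632025 \left(- \frac{1}{749}\right) = - \frac{632025}{749}$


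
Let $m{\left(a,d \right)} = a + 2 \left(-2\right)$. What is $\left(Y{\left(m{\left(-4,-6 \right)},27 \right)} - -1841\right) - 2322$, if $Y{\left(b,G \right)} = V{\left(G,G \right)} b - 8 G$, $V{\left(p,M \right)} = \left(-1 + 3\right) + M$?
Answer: $-929$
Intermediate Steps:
$V{\left(p,M \right)} = 2 + M$
$m{\left(a,d \right)} = -4 + a$ ($m{\left(a,d \right)} = a - 4 = -4 + a$)
$Y{\left(b,G \right)} = - 8 G + b \left(2 + G\right)$ ($Y{\left(b,G \right)} = \left(2 + G\right) b - 8 G = b \left(2 + G\right) - 8 G = - 8 G + b \left(2 + G\right)$)
$\left(Y{\left(m{\left(-4,-6 \right)},27 \right)} - -1841\right) - 2322 = \left(\left(\left(-8\right) 27 + \left(-4 - 4\right) \left(2 + 27\right)\right) - -1841\right) - 2322 = \left(\left(-216 - 232\right) + 1841\right) - 2322 = \left(-448 + 1841\right) - 2322 = 1393 - 2322 = -929$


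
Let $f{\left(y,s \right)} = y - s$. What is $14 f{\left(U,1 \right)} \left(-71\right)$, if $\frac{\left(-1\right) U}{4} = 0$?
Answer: $994$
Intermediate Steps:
$U = 0$ ($U = \left(-4\right) 0 = 0$)
$14 f{\left(U,1 \right)} \left(-71\right) = 14 \left(0 - 1\right) \left(-71\right) = 14 \left(-1\right) \left(-71\right) = \left(-14\right) \left(-71\right) = 994$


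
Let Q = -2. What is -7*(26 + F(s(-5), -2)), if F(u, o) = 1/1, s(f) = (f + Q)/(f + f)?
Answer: -189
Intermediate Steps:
s(f) = (-2 + f)/(2*f) (s(f) = (f - 2)/(f + f) = (-2 + f)/((2*f)) = (-2 + f)*(1/(2*f)) = (-2 + f)/(2*f))
F(u, o) = 1 (F(u, o) = 1*1 = 1)
-7*(26 + F(s(-5), -2)) = -7*(26 + 1) = -7*27 = -189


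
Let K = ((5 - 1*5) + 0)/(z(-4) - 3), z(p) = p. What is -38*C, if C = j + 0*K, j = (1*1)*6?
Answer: -228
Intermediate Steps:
K = 0 (K = ((5 - 1*5) + 0)/(-4 - 3) = ((5 - 5) + 0)/(-7) = (0 + 0)*(-1/7) = 0*(-1/7) = 0)
j = 6 (j = 1*6 = 6)
C = 6 (C = 6 + 0*0 = 6 + 0 = 6)
-38*C = -38*6 = -228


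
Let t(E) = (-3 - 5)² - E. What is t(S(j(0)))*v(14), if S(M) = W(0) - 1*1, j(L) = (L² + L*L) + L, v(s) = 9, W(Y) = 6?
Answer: 531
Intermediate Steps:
j(L) = L + 2*L² (j(L) = (L² + L²) + L = 2*L² + L = L + 2*L²)
S(M) = 5 (S(M) = 6 - 1*1 = 6 - 1 = 5)
t(E) = 64 - E (t(E) = (-8)² - E = 64 - E)
t(S(j(0)))*v(14) = (64 - 1*5)*9 = (64 - 5)*9 = 59*9 = 531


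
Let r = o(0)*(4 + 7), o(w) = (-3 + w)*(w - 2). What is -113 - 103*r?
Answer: -6911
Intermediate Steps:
o(w) = (-3 + w)*(-2 + w)
r = 66 (r = (6 + 0**2 - 5*0)*(4 + 7) = (6 + 0 + 0)*11 = 6*11 = 66)
-113 - 103*r = -113 - 103*66 = -113 - 6798 = -6911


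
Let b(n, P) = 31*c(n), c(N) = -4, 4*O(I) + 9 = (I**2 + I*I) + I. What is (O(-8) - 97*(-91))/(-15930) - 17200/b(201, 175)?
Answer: 272898011/1975320 ≈ 138.15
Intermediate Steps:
O(I) = -9/4 + I**2/2 + I/4 (O(I) = -9/4 + ((I**2 + I*I) + I)/4 = -9/4 + ((I**2 + I**2) + I)/4 = -9/4 + (2*I**2 + I)/4 = -9/4 + (I + 2*I**2)/4 = -9/4 + (I**2/2 + I/4) = -9/4 + I**2/2 + I/4)
b(n, P) = -124 (b(n, P) = 31*(-4) = -124)
(O(-8) - 97*(-91))/(-15930) - 17200/b(201, 175) = ((-9/4 + (1/2)*(-8)**2 + (1/4)*(-8)) - 97*(-91))/(-15930) - 17200/(-124) = ((-9/4 + (1/2)*64 - 2) + 8827)*(-1/15930) - 17200*(-1/124) = ((-9/4 + 32 - 2) + 8827)*(-1/15930) + 4300/31 = (111/4 + 8827)*(-1/15930) + 4300/31 = (35419/4)*(-1/15930) + 4300/31 = -35419/63720 + 4300/31 = 272898011/1975320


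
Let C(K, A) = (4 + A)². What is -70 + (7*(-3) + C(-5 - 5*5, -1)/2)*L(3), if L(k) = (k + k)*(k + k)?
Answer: -664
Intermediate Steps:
L(k) = 4*k² (L(k) = (2*k)*(2*k) = 4*k²)
-70 + (7*(-3) + C(-5 - 5*5, -1)/2)*L(3) = -70 + (7*(-3) + (4 - 1)²/2)*(4*3²) = -70 + (-21 + 3²*(½))*(4*9) = -70 + (-21 + 9*(½))*36 = -70 + (-21 + 9/2)*36 = -70 - 33/2*36 = -70 - 594 = -664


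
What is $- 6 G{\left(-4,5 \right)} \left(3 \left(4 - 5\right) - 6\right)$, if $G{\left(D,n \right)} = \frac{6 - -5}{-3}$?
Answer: $-198$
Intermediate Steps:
$G{\left(D,n \right)} = - \frac{11}{3}$ ($G{\left(D,n \right)} = \left(6 + 5\right) \left(- \frac{1}{3}\right) = 11 \left(- \frac{1}{3}\right) = - \frac{11}{3}$)
$- 6 G{\left(-4,5 \right)} \left(3 \left(4 - 5\right) - 6\right) = \left(-6\right) \left(- \frac{11}{3}\right) \left(3 \left(4 - 5\right) - 6\right) = 22 \left(3 \left(-1\right) - 6\right) = 22 \left(-3 - 6\right) = 22 \left(-9\right) = -198$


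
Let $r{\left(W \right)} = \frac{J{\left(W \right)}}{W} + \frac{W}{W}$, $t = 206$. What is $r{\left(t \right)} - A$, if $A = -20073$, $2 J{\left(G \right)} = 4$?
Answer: $\frac{2067623}{103} \approx 20074.0$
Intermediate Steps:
$J{\left(G \right)} = 2$ ($J{\left(G \right)} = \frac{1}{2} \cdot 4 = 2$)
$r{\left(W \right)} = 1 + \frac{2}{W}$ ($r{\left(W \right)} = \frac{2}{W} + \frac{W}{W} = \frac{2}{W} + 1 = 1 + \frac{2}{W}$)
$r{\left(t \right)} - A = \frac{2 + 206}{206} - -20073 = \frac{1}{206} \cdot 208 + 20073 = \frac{104}{103} + 20073 = \frac{2067623}{103}$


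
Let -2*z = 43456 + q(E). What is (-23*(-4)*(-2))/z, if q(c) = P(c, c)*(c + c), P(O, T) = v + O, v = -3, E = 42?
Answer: 92/11683 ≈ 0.0078747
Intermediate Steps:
P(O, T) = -3 + O
q(c) = 2*c*(-3 + c) (q(c) = (-3 + c)*(c + c) = (-3 + c)*(2*c) = 2*c*(-3 + c))
z = -23366 (z = -(43456 + 2*42*(-3 + 42))/2 = -(43456 + 2*42*39)/2 = -(43456 + 3276)/2 = -½*46732 = -23366)
(-23*(-4)*(-2))/z = (-23*(-4)*(-2))/(-23366) = (92*(-2))*(-1/23366) = -184*(-1/23366) = 92/11683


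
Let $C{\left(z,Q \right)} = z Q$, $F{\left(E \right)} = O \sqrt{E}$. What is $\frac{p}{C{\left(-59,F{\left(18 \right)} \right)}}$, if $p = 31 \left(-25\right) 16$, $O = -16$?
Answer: $- \frac{775 \sqrt{2}}{354} \approx -3.0961$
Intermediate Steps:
$p = -12400$ ($p = \left(-775\right) 16 = -12400$)
$F{\left(E \right)} = - 16 \sqrt{E}$
$C{\left(z,Q \right)} = Q z$
$\frac{p}{C{\left(-59,F{\left(18 \right)} \right)}} = - \frac{12400}{- 16 \sqrt{18} \left(-59\right)} = - \frac{12400}{- 16 \cdot 3 \sqrt{2} \left(-59\right)} = - \frac{12400}{- 48 \sqrt{2} \left(-59\right)} = - \frac{12400}{2832 \sqrt{2}} = - 12400 \frac{\sqrt{2}}{5664} = - \frac{775 \sqrt{2}}{354}$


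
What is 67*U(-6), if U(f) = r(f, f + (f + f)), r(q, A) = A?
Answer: -1206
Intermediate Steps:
U(f) = 3*f (U(f) = f + (f + f) = f + 2*f = 3*f)
67*U(-6) = 67*(3*(-6)) = 67*(-18) = -1206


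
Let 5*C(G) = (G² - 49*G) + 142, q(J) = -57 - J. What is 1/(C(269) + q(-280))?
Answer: 5/60437 ≈ 8.2731e-5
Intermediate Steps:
C(G) = 142/5 - 49*G/5 + G²/5 (C(G) = ((G² - 49*G) + 142)/5 = (142 + G² - 49*G)/5 = 142/5 - 49*G/5 + G²/5)
1/(C(269) + q(-280)) = 1/((142/5 - 49/5*269 + (⅕)*269²) + (-57 - 1*(-280))) = 1/((142/5 - 13181/5 + (⅕)*72361) + (-57 + 280)) = 1/((142/5 - 13181/5 + 72361/5) + 223) = 1/(59322/5 + 223) = 1/(60437/5) = 5/60437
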